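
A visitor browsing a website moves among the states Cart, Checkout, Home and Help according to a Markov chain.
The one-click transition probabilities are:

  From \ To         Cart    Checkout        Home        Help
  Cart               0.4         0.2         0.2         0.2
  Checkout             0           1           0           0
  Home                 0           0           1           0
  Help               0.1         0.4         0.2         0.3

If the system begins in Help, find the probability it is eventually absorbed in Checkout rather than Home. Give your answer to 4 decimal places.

0.6500

Let h(s) be the probability of absorption at Checkout starting from transient state s. Then h(Checkout) = 1 and h(Home) = 0. By first-step analysis:
h(Cart) = 0.4·h(Cart) + 0.2·1 + 0.2·0 + 0.2·h(Help)
h(Help) = 0.1·h(Cart) + 0.4·1 + 0.2·0 + 0.3·h(Help)
Solving: h(Cart) = 0.5500, h(Help) = 0.6500.
Starting from Help, the probability is 0.6500.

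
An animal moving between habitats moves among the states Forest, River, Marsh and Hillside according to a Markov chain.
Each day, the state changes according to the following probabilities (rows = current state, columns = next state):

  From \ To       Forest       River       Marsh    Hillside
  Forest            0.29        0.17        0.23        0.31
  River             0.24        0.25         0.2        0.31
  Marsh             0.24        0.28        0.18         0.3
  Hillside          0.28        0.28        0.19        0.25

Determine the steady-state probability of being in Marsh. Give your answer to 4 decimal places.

0.2010

Let the stationary distribution be π with π = πP and π_1 + π_2 + π_3 + π_4 = 1.
π_1 = 0.29·π_1 + 0.24·π_2 + 0.24·π_3 + 0.28·π_4
π_2 = 0.17·π_1 + 0.25·π_2 + 0.28·π_3 + 0.28·π_4
π_3 = 0.23·π_1 + 0.2·π_2 + 0.18·π_3 + 0.19·π_4
Solving with the normalization constraint gives π = (0.2649, 0.2436, 0.2010, 0.2906).
So the stationary probability of Marsh is 0.2010.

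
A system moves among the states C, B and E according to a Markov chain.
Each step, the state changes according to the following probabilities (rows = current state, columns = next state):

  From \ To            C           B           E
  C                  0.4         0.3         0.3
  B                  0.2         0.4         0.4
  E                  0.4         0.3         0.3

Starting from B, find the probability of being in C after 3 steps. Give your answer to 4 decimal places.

0.3320

Propagate the distribution vector 3 steps from B.
After 0 steps: (0.0000, 1.0000, 0.0000)
After 1 step: (0.2000, 0.4000, 0.4000)
After 2 steps: (0.3200, 0.3400, 0.3400)
After 3 steps: (0.3320, 0.3340, 0.3340)
P(in C after 3 steps) = 0.3320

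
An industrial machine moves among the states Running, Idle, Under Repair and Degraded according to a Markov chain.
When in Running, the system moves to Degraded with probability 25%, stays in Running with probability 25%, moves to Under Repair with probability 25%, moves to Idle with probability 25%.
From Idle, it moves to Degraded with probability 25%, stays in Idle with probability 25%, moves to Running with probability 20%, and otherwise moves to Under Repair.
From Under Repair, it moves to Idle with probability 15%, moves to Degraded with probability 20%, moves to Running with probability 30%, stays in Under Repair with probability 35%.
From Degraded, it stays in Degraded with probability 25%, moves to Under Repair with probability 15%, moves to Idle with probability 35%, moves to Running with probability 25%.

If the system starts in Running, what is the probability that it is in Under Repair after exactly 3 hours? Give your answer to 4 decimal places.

Propagate the distribution vector 3 hours from Running.
After 0 hours: (1.0000, 0.0000, 0.0000, 0.0000)
After 1 hour: (0.2500, 0.2500, 0.2500, 0.2500)
After 2 hours: (0.2500, 0.2500, 0.2625, 0.2375)
After 3 hours: (0.2506, 0.2475, 0.2650, 0.2369)
P(in Under Repair after 3 hours) = 0.2650

0.2650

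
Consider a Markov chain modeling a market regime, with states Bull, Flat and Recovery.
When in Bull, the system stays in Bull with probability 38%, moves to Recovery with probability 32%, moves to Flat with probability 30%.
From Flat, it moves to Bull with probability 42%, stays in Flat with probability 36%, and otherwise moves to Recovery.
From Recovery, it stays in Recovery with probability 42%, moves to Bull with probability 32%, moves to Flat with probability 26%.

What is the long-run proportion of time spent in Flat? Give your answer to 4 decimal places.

Let the stationary distribution be π with π = πP and π_1 + π_2 + π_3 = 1.
π_1 = 0.38·π_1 + 0.42·π_2 + 0.32·π_3
π_2 = 0.3·π_1 + 0.36·π_2 + 0.26·π_3
Solving with the normalization constraint gives π = (0.3729, 0.3055, 0.3216).
So the stationary probability of Flat is 0.3055.

0.3055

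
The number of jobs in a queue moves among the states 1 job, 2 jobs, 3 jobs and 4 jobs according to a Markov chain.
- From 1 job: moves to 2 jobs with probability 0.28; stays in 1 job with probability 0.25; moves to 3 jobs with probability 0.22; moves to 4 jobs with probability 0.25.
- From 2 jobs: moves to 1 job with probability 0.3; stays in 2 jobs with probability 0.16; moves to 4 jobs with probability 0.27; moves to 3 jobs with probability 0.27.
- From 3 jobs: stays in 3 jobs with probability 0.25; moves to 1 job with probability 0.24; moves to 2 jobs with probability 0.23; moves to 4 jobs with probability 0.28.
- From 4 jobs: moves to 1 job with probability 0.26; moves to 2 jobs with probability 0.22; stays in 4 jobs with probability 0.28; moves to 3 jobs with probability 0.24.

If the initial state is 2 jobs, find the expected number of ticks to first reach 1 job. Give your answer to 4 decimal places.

3.6551

Let t(s) be the expected number of ticks to first reach 1 job from state s, with t(1 job) = 0. Conditioning on the first tick:
t(2 jobs) = 1 + 0.16·t(2 jobs) + 0.27·t(3 jobs) + 0.27·t(4 jobs)
t(3 jobs) = 1 + 0.23·t(2 jobs) + 0.25·t(3 jobs) + 0.28·t(4 jobs)
t(4 jobs) = 1 + 0.22·t(2 jobs) + 0.24·t(3 jobs) + 0.28·t(4 jobs)
Solving: t(2 jobs) = 3.6551, t(3 jobs) = 3.8715, t(4 jobs) = 3.7962.
Expected ticks from 2 jobs to 1 job: 3.6551.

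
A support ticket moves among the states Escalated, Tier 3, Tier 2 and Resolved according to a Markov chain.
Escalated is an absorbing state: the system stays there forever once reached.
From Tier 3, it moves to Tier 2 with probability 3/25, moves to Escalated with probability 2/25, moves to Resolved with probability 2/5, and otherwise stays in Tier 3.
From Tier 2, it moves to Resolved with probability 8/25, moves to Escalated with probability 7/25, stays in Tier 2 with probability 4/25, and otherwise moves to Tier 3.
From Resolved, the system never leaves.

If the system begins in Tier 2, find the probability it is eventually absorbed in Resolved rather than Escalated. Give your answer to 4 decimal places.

0.6061

Let h(s) be the probability of absorption at Resolved starting from transient state s. Then h(Resolved) = 1 and h(Escalated) = 0. By first-step analysis:
h(Tier 3) = 0.08·0 + 0.4·h(Tier 3) + 0.12·h(Tier 2) + 0.4·1
h(Tier 2) = 0.28·0 + 0.24·h(Tier 3) + 0.16·h(Tier 2) + 0.32·1
Solving: h(Tier 3) = 0.7879, h(Tier 2) = 0.6061.
Starting from Tier 2, the probability is 0.6061.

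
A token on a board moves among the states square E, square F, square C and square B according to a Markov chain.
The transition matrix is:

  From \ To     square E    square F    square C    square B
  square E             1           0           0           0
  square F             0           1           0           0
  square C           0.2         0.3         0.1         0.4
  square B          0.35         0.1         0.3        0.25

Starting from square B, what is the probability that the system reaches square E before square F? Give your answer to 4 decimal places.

Let h(s) be the probability of absorption at square E starting from transient state s. Then h(square E) = 1 and h(square F) = 0. By first-step analysis:
h(square C) = 0.2·1 + 0.3·0 + 0.1·h(square C) + 0.4·h(square B)
h(square B) = 0.35·1 + 0.1·0 + 0.3·h(square C) + 0.25·h(square B)
Solving: h(square C) = 0.5225, h(square B) = 0.6757.
Starting from square B, the probability is 0.6757.

0.6757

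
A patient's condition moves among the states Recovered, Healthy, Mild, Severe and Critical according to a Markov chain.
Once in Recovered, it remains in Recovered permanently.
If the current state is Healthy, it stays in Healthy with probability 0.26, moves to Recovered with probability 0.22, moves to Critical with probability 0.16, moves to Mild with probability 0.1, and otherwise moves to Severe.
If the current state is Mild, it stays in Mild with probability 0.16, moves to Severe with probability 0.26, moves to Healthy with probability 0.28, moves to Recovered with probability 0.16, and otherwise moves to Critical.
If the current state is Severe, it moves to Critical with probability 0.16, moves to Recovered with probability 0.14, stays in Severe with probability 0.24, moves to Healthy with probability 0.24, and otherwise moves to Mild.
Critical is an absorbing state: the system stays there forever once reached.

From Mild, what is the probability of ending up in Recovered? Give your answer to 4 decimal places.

Let h(s) be the probability of absorption at Recovered starting from transient state s. Then h(Recovered) = 1 and h(Critical) = 0. By first-step analysis:
h(Healthy) = 0.22·1 + 0.26·h(Healthy) + 0.1·h(Mild) + 0.26·h(Severe) + 0.16·0
h(Mild) = 0.16·1 + 0.28·h(Healthy) + 0.16·h(Mild) + 0.26·h(Severe) + 0.14·0
h(Severe) = 0.14·1 + 0.24·h(Healthy) + 0.22·h(Mild) + 0.24·h(Severe) + 0.16·0
Solving: h(Healthy) = 0.5489, h(Mild) = 0.5317, h(Severe) = 0.5115.
Starting from Mild, the probability is 0.5317.

0.5317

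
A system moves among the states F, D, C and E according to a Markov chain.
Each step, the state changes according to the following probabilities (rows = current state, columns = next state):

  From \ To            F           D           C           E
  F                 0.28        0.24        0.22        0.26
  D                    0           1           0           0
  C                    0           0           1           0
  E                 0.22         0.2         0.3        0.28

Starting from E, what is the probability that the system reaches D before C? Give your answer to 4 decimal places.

Let h(s) be the probability of absorption at D starting from transient state s. Then h(D) = 1 and h(C) = 0. By first-step analysis:
h(F) = 0.28·h(F) + 0.24·1 + 0.22·0 + 0.26·h(E)
h(E) = 0.22·h(F) + 0.2·1 + 0.3·0 + 0.28·h(E)
Solving: h(F) = 0.4874, h(E) = 0.4267.
Starting from E, the probability is 0.4267.

0.4267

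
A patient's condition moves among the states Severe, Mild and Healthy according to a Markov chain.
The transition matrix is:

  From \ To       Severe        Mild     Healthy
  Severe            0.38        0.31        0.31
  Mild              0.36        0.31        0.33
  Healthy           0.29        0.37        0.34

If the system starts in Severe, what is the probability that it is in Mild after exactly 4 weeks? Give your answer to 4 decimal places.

Propagate the distribution vector 4 weeks from Severe.
After 0 weeks: (1.0000, 0.0000, 0.0000)
After 1 week: (0.3800, 0.3100, 0.3100)
After 2 weeks: (0.3459, 0.3286, 0.3255)
After 3 weeks: (0.3441, 0.3295, 0.3263)
After 4 weeks: (0.3440, 0.3296, 0.3264)
P(in Mild after 4 weeks) = 0.3296

0.3296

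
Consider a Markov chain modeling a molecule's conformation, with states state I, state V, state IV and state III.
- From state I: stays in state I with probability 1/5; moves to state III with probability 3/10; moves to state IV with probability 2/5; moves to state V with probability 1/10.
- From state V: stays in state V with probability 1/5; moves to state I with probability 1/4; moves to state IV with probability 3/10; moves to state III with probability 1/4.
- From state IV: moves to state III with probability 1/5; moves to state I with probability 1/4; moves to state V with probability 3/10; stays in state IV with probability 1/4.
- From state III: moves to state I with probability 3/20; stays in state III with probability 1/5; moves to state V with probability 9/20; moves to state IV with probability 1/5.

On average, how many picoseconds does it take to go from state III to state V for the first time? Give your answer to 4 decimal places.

2.8723

Let t(s) be the expected number of picoseconds to first reach state V from state s, with t(state V) = 0. Conditioning on the first picosecond:
t(state I) = 1 + 0.2·t(state I) + 0.4·t(state IV) + 0.3·t(state III)
t(state IV) = 1 + 0.25·t(state I) + 0.25·t(state IV) + 0.2·t(state III)
t(state III) = 1 + 0.15·t(state I) + 0.2·t(state IV) + 0.2·t(state III)
Solving: t(state I) = 4.0521, t(state IV) = 3.4500, t(state III) = 2.8723.
Expected picoseconds from state III to state V: 2.8723.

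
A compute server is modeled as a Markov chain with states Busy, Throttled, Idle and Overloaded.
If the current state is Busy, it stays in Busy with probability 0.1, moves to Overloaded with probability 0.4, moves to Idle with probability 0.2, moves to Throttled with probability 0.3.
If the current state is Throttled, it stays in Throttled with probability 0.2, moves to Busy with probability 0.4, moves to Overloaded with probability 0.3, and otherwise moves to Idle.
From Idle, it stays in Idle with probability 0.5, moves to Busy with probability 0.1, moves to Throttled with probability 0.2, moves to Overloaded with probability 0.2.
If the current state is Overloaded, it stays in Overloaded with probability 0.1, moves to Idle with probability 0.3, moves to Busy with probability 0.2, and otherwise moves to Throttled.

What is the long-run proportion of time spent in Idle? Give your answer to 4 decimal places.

Let the stationary distribution be π with π = πP and π_1 + π_2 + π_3 + π_4 = 1.
π_1 = 0.1·π_1 + 0.4·π_2 + 0.1·π_3 + 0.2·π_4
π_2 = 0.3·π_1 + 0.2·π_2 + 0.2·π_3 + 0.4·π_4
π_3 = 0.2·π_1 + 0.1·π_2 + 0.5·π_3 + 0.3·π_4
Solving with the normalization constraint gives π = (0.2051, 0.2692, 0.2821, 0.2436).
So the stationary probability of Idle is 0.2821.

0.2821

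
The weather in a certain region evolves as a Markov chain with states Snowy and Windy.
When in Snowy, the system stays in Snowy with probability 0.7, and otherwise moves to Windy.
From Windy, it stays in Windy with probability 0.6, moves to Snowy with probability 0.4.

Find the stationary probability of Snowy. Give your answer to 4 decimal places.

0.5714

Let the stationary distribution be π with π = πP and π_1 + π_2 = 1.
π_1 = 0.7·π_1 + 0.4·π_2
Solving with the normalization constraint gives π = (0.5714, 0.4286).
So the stationary probability of Snowy is 0.5714.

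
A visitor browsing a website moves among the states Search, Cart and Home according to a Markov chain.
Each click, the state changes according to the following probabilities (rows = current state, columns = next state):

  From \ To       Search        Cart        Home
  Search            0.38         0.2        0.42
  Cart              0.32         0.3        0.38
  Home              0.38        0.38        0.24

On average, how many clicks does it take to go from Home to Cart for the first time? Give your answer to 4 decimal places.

3.2092

Let t(s) be the expected number of clicks to first reach Cart from state s, with t(Cart) = 0. Conditioning on the first click:
t(Search) = 1 + 0.38·t(Search) + 0.42·t(Home)
t(Home) = 1 + 0.38·t(Search) + 0.24·t(Home)
Solving: t(Search) = 3.7869, t(Home) = 3.2092.
Expected clicks from Home to Cart: 3.2092.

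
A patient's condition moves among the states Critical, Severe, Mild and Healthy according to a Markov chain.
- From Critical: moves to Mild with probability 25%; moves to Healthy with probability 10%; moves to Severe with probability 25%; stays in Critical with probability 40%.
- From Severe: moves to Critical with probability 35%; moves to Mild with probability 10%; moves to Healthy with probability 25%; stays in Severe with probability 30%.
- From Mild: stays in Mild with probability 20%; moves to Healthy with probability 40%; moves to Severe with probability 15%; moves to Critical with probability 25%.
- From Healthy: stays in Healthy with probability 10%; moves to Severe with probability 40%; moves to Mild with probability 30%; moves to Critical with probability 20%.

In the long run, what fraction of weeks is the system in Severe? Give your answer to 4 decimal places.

Let the stationary distribution be π with π = πP and π_1 + π_2 + π_3 + π_4 = 1.
π_1 = 0.4·π_1 + 0.35·π_2 + 0.25·π_3 + 0.2·π_4
π_2 = 0.25·π_1 + 0.3·π_2 + 0.15·π_3 + 0.4·π_4
π_3 = 0.25·π_1 + 0.1·π_2 + 0.2·π_3 + 0.3·π_4
Solving with the normalization constraint gives π = (0.3143, 0.2733, 0.2087, 0.2036).
So the stationary probability of Severe is 0.2733.

0.2733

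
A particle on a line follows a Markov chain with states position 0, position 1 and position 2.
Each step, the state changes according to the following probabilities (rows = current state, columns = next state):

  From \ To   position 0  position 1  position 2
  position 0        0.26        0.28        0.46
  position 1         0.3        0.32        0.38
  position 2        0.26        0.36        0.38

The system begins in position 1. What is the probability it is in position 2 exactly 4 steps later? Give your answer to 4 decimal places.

Propagate the distribution vector 4 steps from position 1.
After 0 steps: (0.0000, 1.0000, 0.0000)
After 1 step: (0.3000, 0.3200, 0.3800)
After 2 steps: (0.2728, 0.3232, 0.4040)
After 3 steps: (0.2729, 0.3252, 0.4018)
After 4 steps: (0.2730, 0.3252, 0.4018)
P(in position 2 after 4 steps) = 0.4018

0.4018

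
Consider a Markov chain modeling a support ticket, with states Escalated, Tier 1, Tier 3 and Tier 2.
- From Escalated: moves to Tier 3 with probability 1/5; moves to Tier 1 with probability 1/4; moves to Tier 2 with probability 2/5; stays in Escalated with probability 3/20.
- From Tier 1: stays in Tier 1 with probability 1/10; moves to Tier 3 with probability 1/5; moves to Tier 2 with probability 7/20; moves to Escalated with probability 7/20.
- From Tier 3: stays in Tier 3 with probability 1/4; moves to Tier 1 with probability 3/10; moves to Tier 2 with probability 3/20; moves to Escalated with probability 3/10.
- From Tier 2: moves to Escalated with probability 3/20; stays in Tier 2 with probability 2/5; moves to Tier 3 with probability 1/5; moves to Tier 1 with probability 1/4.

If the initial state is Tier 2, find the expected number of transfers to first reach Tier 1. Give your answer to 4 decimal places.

Let t(s) be the expected number of transfers to first reach Tier 1 from state s, with t(Tier 1) = 0. Conditioning on the first transfer:
t(Escalated) = 1 + 0.15·t(Escalated) + 0.2·t(Tier 3) + 0.4·t(Tier 2)
t(Tier 3) = 1 + 0.3·t(Escalated) + 0.25·t(Tier 3) + 0.15·t(Tier 2)
t(Tier 2) = 1 + 0.15·t(Escalated) + 0.2·t(Tier 3) + 0.4·t(Tier 2)
Solving: t(Escalated) = 3.8384, t(Tier 3) = 3.6364, t(Tier 2) = 3.8384.
Expected transfers from Tier 2 to Tier 1: 3.8384.

3.8384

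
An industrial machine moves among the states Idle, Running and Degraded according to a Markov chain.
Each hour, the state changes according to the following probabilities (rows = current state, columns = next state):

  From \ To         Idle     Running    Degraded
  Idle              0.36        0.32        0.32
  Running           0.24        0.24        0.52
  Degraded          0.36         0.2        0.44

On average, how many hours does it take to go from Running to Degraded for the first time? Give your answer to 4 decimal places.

Let t(s) be the expected number of hours to first reach Degraded from state s, with t(Degraded) = 0. Conditioning on the first hour:
t(Idle) = 1 + 0.36·t(Idle) + 0.32·t(Running)
t(Running) = 1 + 0.24·t(Idle) + 0.24·t(Running)
Solving: t(Idle) = 2.6367, t(Running) = 2.1484.
Expected hours from Running to Degraded: 2.1484.

2.1484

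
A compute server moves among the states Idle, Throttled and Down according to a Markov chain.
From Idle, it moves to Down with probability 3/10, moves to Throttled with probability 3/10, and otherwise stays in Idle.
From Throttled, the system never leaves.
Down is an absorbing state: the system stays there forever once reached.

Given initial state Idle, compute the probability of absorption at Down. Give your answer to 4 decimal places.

0.5000

Let h(s) be the probability of absorption at Down starting from transient state s. Then h(Down) = 1 and h(Throttled) = 0. By first-step analysis:
h(Idle) = 0.4·h(Idle) + 0.3·0 + 0.3·1
Solving: h(Idle) = 0.5000.
Starting from Idle, the probability is 0.5000.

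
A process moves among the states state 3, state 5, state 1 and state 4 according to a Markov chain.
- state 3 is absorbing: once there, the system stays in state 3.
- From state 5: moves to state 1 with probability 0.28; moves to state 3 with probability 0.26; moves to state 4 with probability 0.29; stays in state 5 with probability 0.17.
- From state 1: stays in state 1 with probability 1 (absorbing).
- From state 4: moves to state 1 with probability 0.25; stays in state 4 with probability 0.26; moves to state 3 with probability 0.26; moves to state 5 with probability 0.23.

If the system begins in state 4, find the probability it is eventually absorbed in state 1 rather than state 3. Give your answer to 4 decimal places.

0.4966

Let h(s) be the probability of absorption at state 1 starting from transient state s. Then h(state 1) = 1 and h(state 3) = 0. By first-step analysis:
h(state 5) = 0.26·0 + 0.17·h(state 5) + 0.28·1 + 0.29·h(state 4)
h(state 4) = 0.26·0 + 0.23·h(state 5) + 0.25·1 + 0.26·h(state 4)
Solving: h(state 5) = 0.5109, h(state 4) = 0.4966.
Starting from state 4, the probability is 0.4966.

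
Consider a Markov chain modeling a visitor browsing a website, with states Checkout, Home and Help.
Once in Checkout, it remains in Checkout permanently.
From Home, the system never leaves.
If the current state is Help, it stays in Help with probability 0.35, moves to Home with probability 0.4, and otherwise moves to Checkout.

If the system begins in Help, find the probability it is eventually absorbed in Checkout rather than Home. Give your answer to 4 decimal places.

0.3846

Let h(s) be the probability of absorption at Checkout starting from transient state s. Then h(Checkout) = 1 and h(Home) = 0. By first-step analysis:
h(Help) = 0.25·1 + 0.4·0 + 0.35·h(Help)
Solving: h(Help) = 0.3846.
Starting from Help, the probability is 0.3846.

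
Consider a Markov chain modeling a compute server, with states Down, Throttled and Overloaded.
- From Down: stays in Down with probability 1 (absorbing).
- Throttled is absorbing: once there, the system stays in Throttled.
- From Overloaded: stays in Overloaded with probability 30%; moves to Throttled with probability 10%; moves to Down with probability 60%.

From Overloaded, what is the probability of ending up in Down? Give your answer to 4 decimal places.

Let h(s) be the probability of absorption at Down starting from transient state s. Then h(Down) = 1 and h(Throttled) = 0. By first-step analysis:
h(Overloaded) = 0.6·1 + 0.1·0 + 0.3·h(Overloaded)
Solving: h(Overloaded) = 0.8571.
Starting from Overloaded, the probability is 0.8571.

0.8571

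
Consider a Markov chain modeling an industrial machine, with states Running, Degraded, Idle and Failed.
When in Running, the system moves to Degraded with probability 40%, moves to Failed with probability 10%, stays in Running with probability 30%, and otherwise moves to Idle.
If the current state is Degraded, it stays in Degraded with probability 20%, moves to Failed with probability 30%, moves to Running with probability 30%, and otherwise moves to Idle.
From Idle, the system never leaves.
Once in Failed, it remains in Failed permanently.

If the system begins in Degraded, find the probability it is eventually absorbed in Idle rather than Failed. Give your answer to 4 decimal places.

0.4545

Let h(s) be the probability of absorption at Idle starting from transient state s. Then h(Idle) = 1 and h(Failed) = 0. By first-step analysis:
h(Running) = 0.3·h(Running) + 0.4·h(Degraded) + 0.2·1 + 0.1·0
h(Degraded) = 0.3·h(Running) + 0.2·h(Degraded) + 0.2·1 + 0.3·0
Solving: h(Running) = 0.5455, h(Degraded) = 0.4545.
Starting from Degraded, the probability is 0.4545.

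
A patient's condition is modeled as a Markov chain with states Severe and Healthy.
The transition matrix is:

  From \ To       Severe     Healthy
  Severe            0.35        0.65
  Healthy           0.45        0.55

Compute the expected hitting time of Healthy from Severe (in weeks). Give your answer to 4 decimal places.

1.5385

Let t(s) be the expected number of weeks to first reach Healthy from state s, with t(Healthy) = 0. Conditioning on the first week:
t(Severe) = 1 + 0.35·t(Severe)
Solving: t(Severe) = 1.5385.
Expected weeks from Severe to Healthy: 1.5385.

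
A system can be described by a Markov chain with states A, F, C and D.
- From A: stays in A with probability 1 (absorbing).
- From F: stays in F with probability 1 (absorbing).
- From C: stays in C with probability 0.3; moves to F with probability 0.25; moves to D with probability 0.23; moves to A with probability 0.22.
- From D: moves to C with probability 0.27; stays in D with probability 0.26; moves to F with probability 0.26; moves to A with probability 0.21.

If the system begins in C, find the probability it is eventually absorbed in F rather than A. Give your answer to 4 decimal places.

0.5370

Let h(s) be the probability of absorption at F starting from transient state s. Then h(F) = 1 and h(A) = 0. By first-step analysis:
h(C) = 0.22·0 + 0.25·1 + 0.3·h(C) + 0.23·h(D)
h(D) = 0.21·0 + 0.26·1 + 0.27·h(C) + 0.26·h(D)
Solving: h(C) = 0.5370, h(D) = 0.5473.
Starting from C, the probability is 0.5370.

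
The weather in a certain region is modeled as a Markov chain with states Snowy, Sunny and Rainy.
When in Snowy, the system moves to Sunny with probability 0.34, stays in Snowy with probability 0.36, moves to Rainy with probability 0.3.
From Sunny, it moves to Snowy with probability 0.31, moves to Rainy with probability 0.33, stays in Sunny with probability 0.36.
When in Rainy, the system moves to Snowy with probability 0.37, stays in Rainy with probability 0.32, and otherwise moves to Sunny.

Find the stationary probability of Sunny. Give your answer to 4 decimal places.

0.3373

Let the stationary distribution be π with π = πP and π_1 + π_2 + π_3 = 1.
π_1 = 0.36·π_1 + 0.31·π_2 + 0.37·π_3
π_2 = 0.34·π_1 + 0.36·π_2 + 0.31·π_3
Solving with the normalization constraint gives π = (0.3463, 0.3373, 0.3164).
So the stationary probability of Sunny is 0.3373.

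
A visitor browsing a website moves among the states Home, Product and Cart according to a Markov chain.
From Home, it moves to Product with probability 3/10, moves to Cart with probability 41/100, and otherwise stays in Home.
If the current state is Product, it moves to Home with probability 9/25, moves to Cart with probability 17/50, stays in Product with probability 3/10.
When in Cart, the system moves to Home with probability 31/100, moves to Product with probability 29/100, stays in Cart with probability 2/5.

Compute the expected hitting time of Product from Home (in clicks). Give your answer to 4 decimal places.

Let t(s) be the expected number of clicks to first reach Product from state s, with t(Product) = 0. Conditioning on the first click:
t(Home) = 1 + 0.29·t(Home) + 0.41·t(Cart)
t(Cart) = 1 + 0.31·t(Home) + 0.4·t(Cart)
Solving: t(Home) = 3.3791, t(Cart) = 3.4125.
Expected clicks from Home to Product: 3.3791.

3.3791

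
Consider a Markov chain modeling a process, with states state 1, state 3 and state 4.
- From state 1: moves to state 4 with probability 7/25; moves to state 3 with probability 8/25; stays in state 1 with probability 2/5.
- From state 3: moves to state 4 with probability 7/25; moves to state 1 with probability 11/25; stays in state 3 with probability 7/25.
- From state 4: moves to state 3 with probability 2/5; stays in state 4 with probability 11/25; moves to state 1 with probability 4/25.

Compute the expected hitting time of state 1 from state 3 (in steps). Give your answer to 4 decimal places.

2.8846

Let t(s) be the expected number of steps to first reach state 1 from state s, with t(state 1) = 0. Conditioning on the first step:
t(state 3) = 1 + 0.28·t(state 3) + 0.28·t(state 4)
t(state 4) = 1 + 0.4·t(state 3) + 0.44·t(state 4)
Solving: t(state 3) = 2.8846, t(state 4) = 3.8462.
Expected steps from state 3 to state 1: 2.8846.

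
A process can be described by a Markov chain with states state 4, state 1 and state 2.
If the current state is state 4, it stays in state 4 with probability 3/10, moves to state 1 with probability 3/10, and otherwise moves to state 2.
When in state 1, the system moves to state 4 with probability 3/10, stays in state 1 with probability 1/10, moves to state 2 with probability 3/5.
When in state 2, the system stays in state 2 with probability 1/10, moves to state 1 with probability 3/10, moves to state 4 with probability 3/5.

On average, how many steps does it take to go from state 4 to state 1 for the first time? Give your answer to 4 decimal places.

Let t(s) be the expected number of steps to first reach state 1 from state s, with t(state 1) = 0. Conditioning on the first step:
t(state 4) = 1 + 0.3·t(state 4) + 0.4·t(state 2)
t(state 2) = 1 + 0.6·t(state 4) + 0.1·t(state 2)
Solving: t(state 4) = 3.3333, t(state 2) = 3.3333.
Expected steps from state 4 to state 1: 3.3333.

3.3333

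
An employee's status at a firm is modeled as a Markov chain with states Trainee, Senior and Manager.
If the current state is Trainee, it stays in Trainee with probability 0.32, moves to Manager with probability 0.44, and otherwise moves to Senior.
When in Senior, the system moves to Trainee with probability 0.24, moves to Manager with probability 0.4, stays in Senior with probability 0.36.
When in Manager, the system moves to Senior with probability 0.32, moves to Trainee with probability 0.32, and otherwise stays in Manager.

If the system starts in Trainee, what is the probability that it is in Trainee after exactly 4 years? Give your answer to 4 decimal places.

0.2954

Propagate the distribution vector 4 years from Trainee.
After 0 years: (1.0000, 0.0000, 0.0000)
After 1 year: (0.3200, 0.2400, 0.4400)
After 2 years: (0.3008, 0.3040, 0.3952)
After 3 years: (0.2957, 0.3081, 0.3962)
After 4 years: (0.2954, 0.3087, 0.3960)
P(in Trainee after 4 years) = 0.2954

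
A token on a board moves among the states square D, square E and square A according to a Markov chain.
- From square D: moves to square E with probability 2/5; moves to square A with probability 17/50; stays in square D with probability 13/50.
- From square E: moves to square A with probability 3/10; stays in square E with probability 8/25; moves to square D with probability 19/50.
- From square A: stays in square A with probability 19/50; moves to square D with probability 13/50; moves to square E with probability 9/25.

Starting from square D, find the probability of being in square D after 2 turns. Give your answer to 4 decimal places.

Sum over the intermediate state after 1 turn:
P = P(square D→square D)·P(square D→square D) + P(square D→square E)·P(square E→square D) + P(square D→square A)·P(square A→square D)
  = 0.26×0.26 + 0.4×0.38 + 0.34×0.26
  = 0.0676 + 0.1520 + 0.0884 = 0.3080

0.3080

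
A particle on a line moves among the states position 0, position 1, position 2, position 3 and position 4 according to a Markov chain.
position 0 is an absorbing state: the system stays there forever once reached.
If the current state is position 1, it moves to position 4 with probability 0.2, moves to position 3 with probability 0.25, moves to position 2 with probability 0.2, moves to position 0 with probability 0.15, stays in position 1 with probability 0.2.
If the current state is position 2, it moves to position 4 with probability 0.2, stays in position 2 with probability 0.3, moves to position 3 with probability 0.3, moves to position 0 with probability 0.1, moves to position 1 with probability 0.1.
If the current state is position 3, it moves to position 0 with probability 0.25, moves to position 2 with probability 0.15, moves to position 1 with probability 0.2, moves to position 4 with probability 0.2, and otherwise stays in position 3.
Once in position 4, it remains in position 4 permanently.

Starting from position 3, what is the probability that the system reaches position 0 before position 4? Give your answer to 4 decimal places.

0.5047

Let h(s) be the probability of absorption at position 0 starting from transient state s. Then h(position 0) = 1 and h(position 4) = 0. By first-step analysis:
h(position 1) = 0.15·1 + 0.2·h(position 1) + 0.2·h(position 2) + 0.25·h(position 3) + 0.2·0
h(position 2) = 0.1·1 + 0.1·h(position 1) + 0.3·h(position 2) + 0.3·h(position 3) + 0.2·0
h(position 3) = 0.25·1 + 0.2·h(position 1) + 0.15·h(position 2) + 0.2·h(position 3) + 0.2·0
Solving: h(position 1) = 0.4511, h(position 2) = 0.4236, h(position 3) = 0.5047.
Starting from position 3, the probability is 0.5047.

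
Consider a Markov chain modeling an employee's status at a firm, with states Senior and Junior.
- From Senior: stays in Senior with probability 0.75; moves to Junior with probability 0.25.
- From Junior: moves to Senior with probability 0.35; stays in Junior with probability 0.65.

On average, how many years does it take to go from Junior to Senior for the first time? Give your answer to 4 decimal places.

2.8571

Let t(s) be the expected number of years to first reach Senior from state s, with t(Senior) = 0. Conditioning on the first year:
t(Junior) = 1 + 0.65·t(Junior)
Solving: t(Junior) = 2.8571.
Expected years from Junior to Senior: 2.8571.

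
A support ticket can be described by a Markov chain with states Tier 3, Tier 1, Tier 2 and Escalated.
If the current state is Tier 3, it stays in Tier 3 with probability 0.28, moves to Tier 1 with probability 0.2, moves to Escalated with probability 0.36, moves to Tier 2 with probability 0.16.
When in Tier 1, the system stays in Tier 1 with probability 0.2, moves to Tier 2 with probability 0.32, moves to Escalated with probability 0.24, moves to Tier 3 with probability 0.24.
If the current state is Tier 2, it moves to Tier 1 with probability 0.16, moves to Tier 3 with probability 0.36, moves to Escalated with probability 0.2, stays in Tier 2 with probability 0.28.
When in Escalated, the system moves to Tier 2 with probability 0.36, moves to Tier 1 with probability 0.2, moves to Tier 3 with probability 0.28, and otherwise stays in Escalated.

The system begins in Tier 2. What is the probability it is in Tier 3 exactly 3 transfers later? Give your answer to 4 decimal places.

0.2932

Propagate the distribution vector 3 transfers from Tier 2.
After 0 transfers: (0.0000, 0.0000, 1.0000, 0.0000)
After 1 transfer: (0.3600, 0.1600, 0.2800, 0.2000)
After 2 transfers: (0.2960, 0.1888, 0.2592, 0.2560)
After 3 transfers: (0.2932, 0.1896, 0.2725, 0.2447)
P(in Tier 3 after 3 transfers) = 0.2932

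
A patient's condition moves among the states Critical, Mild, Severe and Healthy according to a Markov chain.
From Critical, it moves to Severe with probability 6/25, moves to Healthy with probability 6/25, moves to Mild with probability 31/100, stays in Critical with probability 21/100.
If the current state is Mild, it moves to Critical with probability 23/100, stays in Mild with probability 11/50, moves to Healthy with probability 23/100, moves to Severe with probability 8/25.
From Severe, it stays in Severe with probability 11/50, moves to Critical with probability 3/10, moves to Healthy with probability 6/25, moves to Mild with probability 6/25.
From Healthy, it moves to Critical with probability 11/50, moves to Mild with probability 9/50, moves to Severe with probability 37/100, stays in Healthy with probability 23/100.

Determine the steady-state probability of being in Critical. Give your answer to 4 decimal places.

0.2427

Let the stationary distribution be π with π = πP and π_1 + π_2 + π_3 + π_4 = 1.
π_1 = 0.21·π_1 + 0.23·π_2 + 0.3·π_3 + 0.22·π_4
π_2 = 0.31·π_1 + 0.22·π_2 + 0.24·π_3 + 0.18·π_4
π_3 = 0.24·π_1 + 0.32·π_2 + 0.22·π_3 + 0.37·π_4
Solving with the normalization constraint gives π = (0.2427, 0.2381, 0.2840, 0.2353).
So the stationary probability of Critical is 0.2427.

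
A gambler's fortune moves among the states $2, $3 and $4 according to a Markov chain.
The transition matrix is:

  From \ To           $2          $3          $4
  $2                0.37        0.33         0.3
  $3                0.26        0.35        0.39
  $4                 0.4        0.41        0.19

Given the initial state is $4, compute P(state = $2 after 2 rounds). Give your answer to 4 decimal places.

Sum over the intermediate state after 1 round:
P = P($4→$2)·P($2→$2) + P($4→$3)·P($3→$2) + P($4→$4)·P($4→$2)
  = 0.4×0.37 + 0.41×0.26 + 0.19×0.4
  = 0.1480 + 0.1066 + 0.0760 = 0.3306

0.3306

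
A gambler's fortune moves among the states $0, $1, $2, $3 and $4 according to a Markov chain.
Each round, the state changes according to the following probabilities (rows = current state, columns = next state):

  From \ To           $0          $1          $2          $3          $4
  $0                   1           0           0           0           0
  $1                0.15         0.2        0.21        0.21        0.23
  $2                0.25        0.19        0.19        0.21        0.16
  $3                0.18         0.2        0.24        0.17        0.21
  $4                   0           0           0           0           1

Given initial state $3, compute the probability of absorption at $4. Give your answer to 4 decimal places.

0.5167

Let h(s) be the probability of absorption at $4 starting from transient state s. Then h($4) = 1 and h($0) = 0. By first-step analysis:
h($1) = 0.15·0 + 0.2·h($1) + 0.21·h($2) + 0.21·h($3) + 0.23·1
h($2) = 0.25·0 + 0.19·h($1) + 0.19·h($2) + 0.21·h($3) + 0.16·1
h($3) = 0.18·0 + 0.2·h($1) + 0.24·h($2) + 0.17·h($3) + 0.21·1
Solving: h($1) = 0.5436, h($2) = 0.4590, h($3) = 0.5167.
Starting from $3, the probability is 0.5167.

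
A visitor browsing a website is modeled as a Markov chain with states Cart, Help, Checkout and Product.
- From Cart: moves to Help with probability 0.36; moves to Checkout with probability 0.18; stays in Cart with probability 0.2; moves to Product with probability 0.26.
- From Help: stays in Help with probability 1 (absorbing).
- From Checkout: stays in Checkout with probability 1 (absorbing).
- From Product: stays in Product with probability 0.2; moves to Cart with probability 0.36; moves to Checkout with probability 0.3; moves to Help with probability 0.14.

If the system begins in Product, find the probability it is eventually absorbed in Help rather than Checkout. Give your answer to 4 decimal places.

Let h(s) be the probability of absorption at Help starting from transient state s. Then h(Help) = 1 and h(Checkout) = 0. By first-step analysis:
h(Cart) = 0.2·h(Cart) + 0.36·1 + 0.18·0 + 0.26·h(Product)
h(Product) = 0.36·h(Cart) + 0.14·1 + 0.3·0 + 0.2·h(Product)
Solving: h(Cart) = 0.5937, h(Product) = 0.4422.
Starting from Product, the probability is 0.4422.

0.4422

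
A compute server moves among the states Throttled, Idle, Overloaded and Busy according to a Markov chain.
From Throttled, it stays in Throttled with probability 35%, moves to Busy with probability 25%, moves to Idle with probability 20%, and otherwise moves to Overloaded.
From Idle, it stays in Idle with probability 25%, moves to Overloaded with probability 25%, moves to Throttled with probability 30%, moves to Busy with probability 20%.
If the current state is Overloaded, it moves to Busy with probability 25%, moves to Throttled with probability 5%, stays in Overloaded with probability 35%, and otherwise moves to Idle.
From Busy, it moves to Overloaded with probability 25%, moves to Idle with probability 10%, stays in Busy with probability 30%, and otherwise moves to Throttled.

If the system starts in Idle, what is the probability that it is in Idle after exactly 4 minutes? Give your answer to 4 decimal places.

0.2256

Propagate the distribution vector 4 minutes from Idle.
After 0 minutes: (0.0000, 1.0000, 0.0000, 0.0000)
After 1 minute: (0.3000, 0.2500, 0.2500, 0.2000)
After 2 minutes: (0.2625, 0.2300, 0.2600, 0.2475)
After 3 minutes: (0.2605, 0.2258, 0.2629, 0.2509)
After 4 minutes: (0.2599, 0.2256, 0.2633, 0.2513)
P(in Idle after 4 minutes) = 0.2256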